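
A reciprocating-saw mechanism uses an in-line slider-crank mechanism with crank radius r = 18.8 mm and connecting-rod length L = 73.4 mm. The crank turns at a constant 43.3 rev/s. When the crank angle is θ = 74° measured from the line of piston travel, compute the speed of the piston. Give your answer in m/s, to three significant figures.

5.27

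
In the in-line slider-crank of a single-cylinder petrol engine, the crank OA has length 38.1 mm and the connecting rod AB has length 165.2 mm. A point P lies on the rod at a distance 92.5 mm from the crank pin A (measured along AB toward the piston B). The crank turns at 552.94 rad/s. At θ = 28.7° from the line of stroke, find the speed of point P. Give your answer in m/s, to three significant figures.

13.9

ω = 552.9 rad/s.  Crank-pin speed |V_A| = rω = 21.067 m/s, perpendicular to OA.
Rod angle: sinφ = −(r/L) sinθ ⇒ φ = -6.359°; ω_rod = −rω cosθ/√(L²−r²sin²θ) = -112.55 rad/s.
V_P = V_A + ω_rod × AP, with AP = 0.0925 m along the rod.
Components: V_Px = −rω sinθ − a·ω_rod·sinφ = -11.27 m/s;  V_Py = rω cosθ + a·ω_rod·cosφ = +8.132 m/s.
|V_P| = √(V_Px² + V_Py²) = 13.898 m/s.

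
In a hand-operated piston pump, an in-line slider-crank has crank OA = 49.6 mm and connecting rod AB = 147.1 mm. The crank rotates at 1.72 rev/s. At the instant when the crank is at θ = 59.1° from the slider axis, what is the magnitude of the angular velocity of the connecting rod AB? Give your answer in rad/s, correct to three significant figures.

1.95

ω = 10.81 rad/s (converted from 1.72 rev/s).
The rod makes angle φ with the slider axis where L sinφ = r sinθ; differentiating, L cosφ·φ̇ = r ω cosθ.
L cosφ = √(L² − r² sin²θ) = 0.14081 m.
|ω_rod| = r ω |cosθ| / √(L² − r² sin²θ) = 0.0496·10.81·0.51354/0.14081 = 1.955 rad/s.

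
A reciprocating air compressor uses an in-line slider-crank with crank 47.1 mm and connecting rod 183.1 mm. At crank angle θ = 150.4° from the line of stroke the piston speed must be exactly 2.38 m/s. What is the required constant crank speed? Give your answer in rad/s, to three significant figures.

For an in-line slider-crank, |v_piston| = rω|sinθ|·[1 + r cosθ/√(L² − r² sin²θ)].
With r = 0.0471 m, L = 0.1831 m, θ = 150.4°: the bracketed kinematic factor |dx/dθ| = 0.018019 m.
ω = v/|dx/dθ| = 2.38/0.018019 = 132.09 rad/s.

132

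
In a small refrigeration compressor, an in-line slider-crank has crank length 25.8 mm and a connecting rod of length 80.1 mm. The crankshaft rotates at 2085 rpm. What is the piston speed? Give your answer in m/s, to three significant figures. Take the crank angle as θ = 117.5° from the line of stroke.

ω = 2π·2085/60 = 218.3 rad/s
For an in-line slider-crank, x = r cosθ + √(L² − r² sin²θ), so v = −rω sinθ·[1 + r cosθ/√(L² − r² sin²θ)].
With r = 0.0258 m, L = 0.0801 m, θ = 117.5°: √(L² − r² sin²θ) = 0.076761 m.
v = −0.0258·218.3·0.88701·[1 + 0.0258·-0.46175/0.076761] = -4.2212 m/s.
|v| = 4.2212 m/s.

4.22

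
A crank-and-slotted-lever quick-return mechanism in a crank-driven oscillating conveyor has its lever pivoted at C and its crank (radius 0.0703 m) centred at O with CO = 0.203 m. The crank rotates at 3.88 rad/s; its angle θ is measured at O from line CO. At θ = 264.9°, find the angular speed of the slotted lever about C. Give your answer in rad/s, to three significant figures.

0.327

ω = 3.88 rad/s
Crank pin A relative to C: A = (d + r cosθ, r sinθ); lever angle φ = atan2(r sinθ, d + r cosθ).
Differentiating tanφ: φ̇ = rω(d cosθ + r)/(d² + r² + 2dr cosθ).
d² + r² + 2dr cosθ = |CA|² = 0.0436139 m²;  d cosθ + r = +0.052254 m.
|ω_lever| = |0.0703·3.88·+0.052254| / 0.0436139 = 0.3268 rad/s.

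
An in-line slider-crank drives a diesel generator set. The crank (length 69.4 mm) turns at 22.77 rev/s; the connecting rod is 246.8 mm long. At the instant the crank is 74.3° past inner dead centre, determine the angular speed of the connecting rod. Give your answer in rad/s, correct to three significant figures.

ω = 143.1 rad/s (converted from 22.77 rev/s).
The rod makes angle φ with the slider axis where L sinφ = r sinθ; differentiating, L cosφ·φ̇ = r ω cosθ.
L cosφ = √(L² − r² sin²θ) = 0.23758 m.
|ω_rod| = r ω |cosθ| / √(L² − r² sin²θ) = 0.0694·143.1·0.27060/0.23758 = 11.309 rad/s.

11.3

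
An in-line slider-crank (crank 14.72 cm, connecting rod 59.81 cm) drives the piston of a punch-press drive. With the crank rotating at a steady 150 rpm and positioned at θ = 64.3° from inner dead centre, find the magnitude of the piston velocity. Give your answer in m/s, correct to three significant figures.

ω = 2π·150/60 = 15.71 rad/s
For an in-line slider-crank, x = r cosθ + √(L² − r² sin²θ), so v = −rω sinθ·[1 + r cosθ/√(L² − r² sin²θ)].
With r = 0.1472 m, L = 0.5981 m, θ = 64.3°: √(L² − r² sin²θ) = 0.58321 m.
v = −0.1472·15.71·0.90108·[1 + 0.1472·0.43366/0.58321] = -2.3115 m/s.
|v| = 2.3115 m/s.

2.31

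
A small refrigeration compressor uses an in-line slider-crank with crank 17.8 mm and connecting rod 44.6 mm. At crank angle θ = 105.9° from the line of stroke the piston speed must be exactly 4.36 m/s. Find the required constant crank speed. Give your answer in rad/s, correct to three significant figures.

289

For an in-line slider-crank, |v_piston| = rω|sinθ|·[1 + r cosθ/√(L² − r² sin²θ)].
With r = 0.0178 m, L = 0.0446 m, θ = 105.9°: the bracketed kinematic factor |dx/dθ| = 0.015092 m.
ω = v/|dx/dθ| = 4.36/0.015092 = 288.9 rad/s.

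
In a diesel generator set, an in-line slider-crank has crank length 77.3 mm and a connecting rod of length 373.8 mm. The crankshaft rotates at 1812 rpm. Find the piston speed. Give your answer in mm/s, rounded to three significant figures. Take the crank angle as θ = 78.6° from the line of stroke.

ω = 2π·1812/60 = 189.8 rad/s
For an in-line slider-crank, x = r cosθ + √(L² − r² sin²θ), so v = −rω sinθ·[1 + r cosθ/√(L² − r² sin²θ)].
With r = 0.0773 m, L = 0.3738 m, θ = 78.6°: √(L² − r² sin²θ) = 0.36604 m.
v = −0.0773·189.8·0.98027·[1 + 0.0773·0.19766/0.36604] = -14.979 m/s.
|v| = 14.979 m/s = 14979 mm/s.

15000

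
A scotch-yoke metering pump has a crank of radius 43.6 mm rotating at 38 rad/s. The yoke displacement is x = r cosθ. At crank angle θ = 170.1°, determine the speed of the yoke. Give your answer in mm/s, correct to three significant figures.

285

ω = 38 rad/s
x = r cosθ ⇒ ẋ = −rω sinθ.
|v| = rω|sinθ| = 0.0436·38·|sin 170.1°| = 0.28485 m/s = 284.85 mm/s.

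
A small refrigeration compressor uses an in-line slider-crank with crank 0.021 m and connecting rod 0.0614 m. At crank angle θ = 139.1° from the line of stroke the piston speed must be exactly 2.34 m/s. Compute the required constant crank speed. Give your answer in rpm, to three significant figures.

For an in-line slider-crank, |v_piston| = rω|sinθ|·[1 + r cosθ/√(L² − r² sin²θ)].
With r = 0.021 m, L = 0.0614 m, θ = 139.1°: the bracketed kinematic factor |dx/dθ| = 0.010102 m.
ω = v/|dx/dθ| = 2.34/0.010102 = 231.63 rad/s.
N = 60ω/(2π) = 2211.9 rpm.

2210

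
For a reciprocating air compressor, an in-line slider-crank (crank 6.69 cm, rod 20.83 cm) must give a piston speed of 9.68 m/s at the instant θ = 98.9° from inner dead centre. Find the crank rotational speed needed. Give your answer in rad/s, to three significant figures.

155

For an in-line slider-crank, |v_piston| = rω|sinθ|·[1 + r cosθ/√(L² − r² sin²θ)].
With r = 0.0669 m, L = 0.2083 m, θ = 98.9°: the bracketed kinematic factor |dx/dθ| = 0.062631 m.
ω = v/|dx/dθ| = 9.68/0.062631 = 154.56 rad/s.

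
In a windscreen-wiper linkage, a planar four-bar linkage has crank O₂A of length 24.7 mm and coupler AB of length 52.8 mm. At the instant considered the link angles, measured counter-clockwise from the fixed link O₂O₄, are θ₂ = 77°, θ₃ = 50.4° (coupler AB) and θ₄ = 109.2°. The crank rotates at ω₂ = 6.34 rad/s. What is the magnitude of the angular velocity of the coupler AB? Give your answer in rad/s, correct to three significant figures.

ω₂ = 6.34 rad/s
Differentiating the loop-closure r₂e^{iθ₂}+r₃e^{iθ₃}=r₁+r₄e^{iθ₄} gives r₂ω₂e^{iθ₂}+r₃ω₃e^{iθ₃}=r₄ω₄e^{iθ₄}.
Eliminating the other unknown: ω₃ = r₂ω₂ sin(θ₄−θ₂) / [r₃ sin(θ₃−θ₄)].
Numerator sine = +0.53288; denominator sine = -0.85536.
Result = 0.0247·6.34·(+0.53288) / (0.0528·(-0.85536)) = -1.8477 rad/s; magnitude 1.8477 rad/s.

1.85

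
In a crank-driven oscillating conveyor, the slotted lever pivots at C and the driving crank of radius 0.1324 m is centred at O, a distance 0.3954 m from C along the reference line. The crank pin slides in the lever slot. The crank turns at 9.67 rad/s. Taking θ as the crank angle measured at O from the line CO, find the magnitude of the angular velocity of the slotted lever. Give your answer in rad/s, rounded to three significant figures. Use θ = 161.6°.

ω = 9.67 rad/s
Crank pin A relative to C: A = (d + r cosθ, r sinθ); lever angle φ = atan2(r sinθ, d + r cosθ).
Differentiating tanφ: φ̇ = rω(d cosθ + r)/(d² + r² + 2dr cosθ).
d² + r² + 2dr cosθ = |CA|² = 0.0745218 m²;  d cosθ + r = -0.24279 m.
|ω_lever| = |0.1324·9.67·-0.24279| / 0.0745218 = 4.1711 rad/s.

4.17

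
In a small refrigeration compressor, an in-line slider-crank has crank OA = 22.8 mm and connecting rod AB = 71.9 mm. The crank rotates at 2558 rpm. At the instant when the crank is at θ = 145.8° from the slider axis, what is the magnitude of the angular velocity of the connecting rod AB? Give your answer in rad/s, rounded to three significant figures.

71.4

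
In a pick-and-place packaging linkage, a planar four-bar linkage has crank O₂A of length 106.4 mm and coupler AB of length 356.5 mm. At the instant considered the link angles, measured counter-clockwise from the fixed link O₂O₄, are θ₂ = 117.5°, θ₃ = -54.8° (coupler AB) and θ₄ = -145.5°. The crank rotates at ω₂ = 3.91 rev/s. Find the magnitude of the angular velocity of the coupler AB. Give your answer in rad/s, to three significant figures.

ω₂ = 24.57 rad/s (from 3.91 rev/s).
Differentiating the loop-closure r₂e^{iθ₂}+r₃e^{iθ₃}=r₁+r₄e^{iθ₄} gives r₂ω₂e^{iθ₂}+r₃ω₃e^{iθ₃}=r₄ω₄e^{iθ₄}.
Eliminating the other unknown: ω₃ = r₂ω₂ sin(θ₄−θ₂) / [r₃ sin(θ₃−θ₄)].
Numerator sine = +0.99255; denominator sine = +0.99993.
Result = 0.1064·24.57·(+0.99255) / (0.3565·(+0.99993)) = +7.2782 rad/s; magnitude 7.2782 rad/s.

7.28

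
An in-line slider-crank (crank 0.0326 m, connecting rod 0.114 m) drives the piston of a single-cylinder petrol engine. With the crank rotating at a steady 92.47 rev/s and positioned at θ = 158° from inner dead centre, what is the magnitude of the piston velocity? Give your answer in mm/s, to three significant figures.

ω = 2π·92.5 = 581 rad/s
For an in-line slider-crank, x = r cosθ + √(L² − r² sin²θ), so v = −rω sinθ·[1 + r cosθ/√(L² − r² sin²θ)].
With r = 0.0326 m, L = 0.114 m, θ = 158°: √(L² − r² sin²θ) = 0.11334 m.
v = −0.0326·581·0.37461·[1 + 0.0326·-0.92718/0.11334] = -5.2032 m/s.
|v| = 5.2032 m/s = 5203.2 mm/s.

5200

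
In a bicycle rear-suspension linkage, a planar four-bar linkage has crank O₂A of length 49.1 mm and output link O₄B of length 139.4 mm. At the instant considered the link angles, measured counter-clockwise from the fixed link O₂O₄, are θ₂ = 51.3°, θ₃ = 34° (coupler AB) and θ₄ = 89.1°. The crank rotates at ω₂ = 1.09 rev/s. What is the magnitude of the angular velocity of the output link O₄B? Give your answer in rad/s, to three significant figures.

ω₂ = 6.849 rad/s (from 1.09 rev/s).
Differentiating the loop-closure r₂e^{iθ₂}+r₃e^{iθ₃}=r₁+r₄e^{iθ₄} gives r₂ω₂e^{iθ₂}+r₃ω₃e^{iθ₃}=r₄ω₄e^{iθ₄}.
Eliminating the other unknown: ω₄ = r₂ω₂ sin(θ₂−θ₃) / [r₄ sin(θ₄−θ₃)].
Numerator sine = +0.29737; denominator sine = +0.82015.
Result = 0.0491·6.849·(+0.29737) / (0.1394·(+0.82015)) = +0.87465 rad/s; magnitude 0.87465 rad/s.

0.875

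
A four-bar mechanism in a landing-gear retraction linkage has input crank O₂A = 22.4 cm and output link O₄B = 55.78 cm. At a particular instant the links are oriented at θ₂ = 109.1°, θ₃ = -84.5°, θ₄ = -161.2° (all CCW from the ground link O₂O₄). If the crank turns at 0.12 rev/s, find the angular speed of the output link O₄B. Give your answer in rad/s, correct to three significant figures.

0.0732

ω₂ = 0.754 rad/s (from 0.12 rev/s).
Differentiating the loop-closure r₂e^{iθ₂}+r₃e^{iθ₃}=r₁+r₄e^{iθ₄} gives r₂ω₂e^{iθ₂}+r₃ω₃e^{iθ₃}=r₄ω₄e^{iθ₄}.
Eliminating the other unknown: ω₄ = r₂ω₂ sin(θ₂−θ₃) / [r₄ sin(θ₄−θ₃)].
Numerator sine = -0.23514; denominator sine = -0.97318.
Result = 0.224·0.754·(-0.23514) / (0.5578·(-0.97318)) = +0.073159 rad/s; magnitude 0.073159 rad/s.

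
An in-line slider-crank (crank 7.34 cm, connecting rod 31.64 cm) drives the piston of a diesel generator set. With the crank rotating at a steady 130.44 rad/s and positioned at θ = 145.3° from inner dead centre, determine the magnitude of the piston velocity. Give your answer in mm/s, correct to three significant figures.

ω = 130.4 rad/s
For an in-line slider-crank, x = r cosθ + √(L² − r² sin²θ), so v = −rω sinθ·[1 + r cosθ/√(L² − r² sin²θ)].
With r = 0.0734 m, L = 0.3164 m, θ = 145.3°: √(L² − r² sin²θ) = 0.31363 m.
v = −0.0734·130.4·0.56928·[1 + 0.0734·-0.82214/0.31363] = -4.4017 m/s.
|v| = 4.4017 m/s = 4401.7 mm/s.

4400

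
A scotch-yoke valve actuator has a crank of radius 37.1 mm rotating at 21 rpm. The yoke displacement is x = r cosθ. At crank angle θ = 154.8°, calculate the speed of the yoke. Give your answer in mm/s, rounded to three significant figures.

ω = 2.199 rad/s (from 21 rpm).
x = r cosθ ⇒ ẋ = −rω sinθ.
|v| = rω|sinθ| = 0.0371·2.199·|sin 154.8°| = 0.034738 m/s = 34.738 mm/s.

34.7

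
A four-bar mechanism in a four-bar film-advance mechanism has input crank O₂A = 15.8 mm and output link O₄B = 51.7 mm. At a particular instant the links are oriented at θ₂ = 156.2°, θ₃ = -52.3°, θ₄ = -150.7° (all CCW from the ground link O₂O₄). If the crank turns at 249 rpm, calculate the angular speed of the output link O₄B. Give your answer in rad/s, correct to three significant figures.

ω₂ = 26.08 rad/s (from 249 rpm).
Differentiating the loop-closure r₂e^{iθ₂}+r₃e^{iθ₃}=r₁+r₄e^{iθ₄} gives r₂ω₂e^{iθ₂}+r₃ω₃e^{iθ₃}=r₄ω₄e^{iθ₄}.
Eliminating the other unknown: ω₄ = r₂ω₂ sin(θ₂−θ₃) / [r₄ sin(θ₄−θ₃)].
Numerator sine = -0.47716; denominator sine = -0.98927.
Result = 0.0158·26.08·(-0.47716) / (0.0517·(-0.98927)) = +3.8436 rad/s; magnitude 3.8436 rad/s.

3.84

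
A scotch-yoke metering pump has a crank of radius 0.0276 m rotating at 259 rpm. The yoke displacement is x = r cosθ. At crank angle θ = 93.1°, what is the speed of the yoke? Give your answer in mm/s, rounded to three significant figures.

ω = 27.12 rad/s (from 259 rpm).
x = r cosθ ⇒ ẋ = −rω sinθ.
|v| = rω|sinθ| = 0.0276·27.12·|sin 93.1°| = 0.74748 m/s = 747.48 mm/s.

747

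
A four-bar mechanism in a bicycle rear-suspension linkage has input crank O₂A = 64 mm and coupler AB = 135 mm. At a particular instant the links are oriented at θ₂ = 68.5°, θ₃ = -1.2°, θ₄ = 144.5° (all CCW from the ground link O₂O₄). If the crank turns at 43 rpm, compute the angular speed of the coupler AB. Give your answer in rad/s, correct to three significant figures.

ω₂ = 4.503 rad/s (from 43 rpm).
Differentiating the loop-closure r₂e^{iθ₂}+r₃e^{iθ₃}=r₁+r₄e^{iθ₄} gives r₂ω₂e^{iθ₂}+r₃ω₃e^{iθ₃}=r₄ω₄e^{iθ₄}.
Eliminating the other unknown: ω₃ = r₂ω₂ sin(θ₄−θ₂) / [r₃ sin(θ₃−θ₄)].
Numerator sine = +0.97030; denominator sine = -0.56353.
Result = 0.064·4.503·(+0.97030) / (0.135·(-0.56353)) = -3.6756 rad/s; magnitude 3.6756 rad/s.

3.68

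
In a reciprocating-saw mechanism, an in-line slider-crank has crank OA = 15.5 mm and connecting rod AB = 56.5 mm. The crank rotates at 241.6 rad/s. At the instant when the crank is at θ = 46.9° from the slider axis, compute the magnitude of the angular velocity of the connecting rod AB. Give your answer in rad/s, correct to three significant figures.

ω = 241.6 rad/s
The rod makes angle φ with the slider axis where L sinφ = r sinθ; differentiating, L cosφ·φ̇ = r ω cosθ.
L cosφ = √(L² − r² sin²θ) = 0.055355 m.
|ω_rod| = r ω |cosθ| / √(L² − r² sin²θ) = 0.0155·241.6·0.68327/0.055355 = 46.224 rad/s.

46.2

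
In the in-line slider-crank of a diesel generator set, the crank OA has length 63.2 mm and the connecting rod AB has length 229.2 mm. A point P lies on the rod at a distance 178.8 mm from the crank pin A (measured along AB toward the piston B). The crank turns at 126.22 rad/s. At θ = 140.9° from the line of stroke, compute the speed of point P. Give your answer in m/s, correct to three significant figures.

ω = 126.2 rad/s.  Crank-pin speed |V_A| = rω = 7.9771 m/s, perpendicular to OA.
Rod angle: sinφ = −(r/L) sinθ ⇒ φ = -10.015°; ω_rod = −rω cosθ/√(L²−r²sin²θ) = +27.428 rad/s.
V_P = V_A + ω_rod × AP, with AP = 0.1788 m along the rod.
Components: V_Px = −rω sinθ − a·ω_rod·sinφ = -4.1781 m/s;  V_Py = rω cosθ + a·ω_rod·cosφ = -1.3613 m/s.
|V_P| = √(V_Px² + V_Py²) = 4.3943 m/s.

4.39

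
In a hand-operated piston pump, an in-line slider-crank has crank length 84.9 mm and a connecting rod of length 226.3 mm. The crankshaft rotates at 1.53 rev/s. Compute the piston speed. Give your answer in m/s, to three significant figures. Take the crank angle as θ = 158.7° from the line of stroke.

ω = 2π·1.53 = 9.613 rad/s
For an in-line slider-crank, x = r cosθ + √(L² − r² sin²θ), so v = −rω sinθ·[1 + r cosθ/√(L² − r² sin²θ)].
With r = 0.0849 m, L = 0.2263 m, θ = 158.7°: √(L² − r² sin²θ) = 0.22419 m.
v = −0.0849·9.613·0.36325·[1 + 0.0849·-0.93169/0.22419] = -0.19187 m/s.
|v| = 0.19187 m/s.

0.192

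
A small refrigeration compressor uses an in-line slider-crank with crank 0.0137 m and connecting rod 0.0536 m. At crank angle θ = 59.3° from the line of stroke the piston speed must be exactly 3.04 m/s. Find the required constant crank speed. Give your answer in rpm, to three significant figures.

2170

For an in-line slider-crank, |v_piston| = rω|sinθ|·[1 + r cosθ/√(L² − r² sin²θ)].
With r = 0.0137 m, L = 0.0536 m, θ = 59.3°: the bracketed kinematic factor |dx/dθ| = 0.013356 m.
ω = v/|dx/dθ| = 3.04/0.013356 = 227.62 rad/s.
N = 60ω/(2π) = 2173.6 rpm.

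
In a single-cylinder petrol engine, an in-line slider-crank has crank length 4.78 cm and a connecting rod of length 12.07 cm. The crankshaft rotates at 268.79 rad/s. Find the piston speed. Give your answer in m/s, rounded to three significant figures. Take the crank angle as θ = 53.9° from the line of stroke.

12.9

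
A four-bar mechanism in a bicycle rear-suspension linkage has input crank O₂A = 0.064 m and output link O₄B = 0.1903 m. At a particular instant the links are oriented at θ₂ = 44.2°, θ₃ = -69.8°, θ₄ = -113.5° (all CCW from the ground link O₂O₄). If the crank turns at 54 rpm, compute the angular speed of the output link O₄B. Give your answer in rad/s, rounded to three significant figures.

ω₂ = 5.655 rad/s (from 54 rpm).
Differentiating the loop-closure r₂e^{iθ₂}+r₃e^{iθ₃}=r₁+r₄e^{iθ₄} gives r₂ω₂e^{iθ₂}+r₃ω₃e^{iθ₃}=r₄ω₄e^{iθ₄}.
Eliminating the other unknown: ω₄ = r₂ω₂ sin(θ₂−θ₃) / [r₄ sin(θ₄−θ₃)].
Numerator sine = +0.91355; denominator sine = -0.69088.
Result = 0.064·5.655·(+0.91355) / (0.1903·(-0.69088)) = -2.5147 rad/s; magnitude 2.5147 rad/s.

2.51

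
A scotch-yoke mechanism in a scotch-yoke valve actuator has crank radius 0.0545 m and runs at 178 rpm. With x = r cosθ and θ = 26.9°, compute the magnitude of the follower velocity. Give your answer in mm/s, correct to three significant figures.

ω = 18.64 rad/s (from 178 rpm).
x = r cosθ ⇒ ẋ = −rω sinθ.
|v| = rω|sinθ| = 0.0545·18.64·|sin 26.9°| = 0.45962 m/s = 459.62 mm/s.

460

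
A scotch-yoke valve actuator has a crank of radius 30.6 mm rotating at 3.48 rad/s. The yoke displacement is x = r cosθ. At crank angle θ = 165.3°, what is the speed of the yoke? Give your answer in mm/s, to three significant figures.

27.0

ω = 3.48 rad/s
x = r cosθ ⇒ ẋ = −rω sinθ.
|v| = rω|sinθ| = 0.0306·3.48·|sin 165.3°| = 0.027022 m/s = 27.022 mm/s.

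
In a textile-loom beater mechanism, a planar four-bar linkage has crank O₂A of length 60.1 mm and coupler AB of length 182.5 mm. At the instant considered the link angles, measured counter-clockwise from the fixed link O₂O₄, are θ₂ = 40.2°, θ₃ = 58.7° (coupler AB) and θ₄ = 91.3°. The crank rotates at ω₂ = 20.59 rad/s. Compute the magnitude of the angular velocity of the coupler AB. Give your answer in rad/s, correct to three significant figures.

9.79

ω₂ = 20.59 rad/s
Differentiating the loop-closure r₂e^{iθ₂}+r₃e^{iθ₃}=r₁+r₄e^{iθ₄} gives r₂ω₂e^{iθ₂}+r₃ω₃e^{iθ₃}=r₄ω₄e^{iθ₄}.
Eliminating the other unknown: ω₃ = r₂ω₂ sin(θ₄−θ₂) / [r₃ sin(θ₃−θ₄)].
Numerator sine = +0.77824; denominator sine = -0.53877.
Result = 0.0601·20.59·(+0.77824) / (0.1825·(-0.53877)) = -9.7944 rad/s; magnitude 9.7944 rad/s.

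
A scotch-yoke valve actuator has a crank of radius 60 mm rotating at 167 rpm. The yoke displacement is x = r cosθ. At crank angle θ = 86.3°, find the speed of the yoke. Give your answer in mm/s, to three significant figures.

1050

ω = 17.49 rad/s (from 167 rpm).
x = r cosθ ⇒ ẋ = −rω sinθ.
|v| = rω|sinθ| = 0.06·17.49·|sin 86.3°| = 1.0471 m/s = 1047.1 mm/s.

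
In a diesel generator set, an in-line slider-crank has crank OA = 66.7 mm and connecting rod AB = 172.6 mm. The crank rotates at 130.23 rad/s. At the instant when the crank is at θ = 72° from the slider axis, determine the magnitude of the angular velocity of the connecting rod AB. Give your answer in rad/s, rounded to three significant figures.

16.7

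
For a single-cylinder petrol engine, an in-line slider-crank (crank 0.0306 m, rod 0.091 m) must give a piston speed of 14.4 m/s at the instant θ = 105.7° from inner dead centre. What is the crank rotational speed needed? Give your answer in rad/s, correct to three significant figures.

For an in-line slider-crank, |v_piston| = rω|sinθ|·[1 + r cosθ/√(L² − r² sin²θ)].
With r = 0.0306 m, L = 0.091 m, θ = 105.7°: the bracketed kinematic factor |dx/dθ| = 0.026625 m.
ω = v/|dx/dθ| = 14.4/0.026625 = 540.84 rad/s.

541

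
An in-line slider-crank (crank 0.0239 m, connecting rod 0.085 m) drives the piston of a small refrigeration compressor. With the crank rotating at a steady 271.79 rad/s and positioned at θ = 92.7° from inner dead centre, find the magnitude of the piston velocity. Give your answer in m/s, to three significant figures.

6.40

ω = 271.8 rad/s
For an in-line slider-crank, x = r cosθ + √(L² − r² sin²θ), so v = −rω sinθ·[1 + r cosθ/√(L² − r² sin²θ)].
With r = 0.0239 m, L = 0.085 m, θ = 92.7°: √(L² − r² sin²θ) = 0.081579 m.
v = −0.0239·271.8·0.99889·[1 + 0.0239·-0.04711/0.081579] = -6.399 m/s.
|v| = 6.399 m/s.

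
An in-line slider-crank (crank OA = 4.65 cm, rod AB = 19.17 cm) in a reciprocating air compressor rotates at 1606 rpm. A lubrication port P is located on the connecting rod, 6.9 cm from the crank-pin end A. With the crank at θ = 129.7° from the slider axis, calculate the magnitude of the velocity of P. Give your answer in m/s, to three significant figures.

ω = 168.2 rad/s.  Crank-pin speed |V_A| = rω = 7.8204 m/s, perpendicular to OA.
Rod angle: sinφ = −(r/L) sinθ ⇒ φ = -10.756°; ω_rod = −rω cosθ/√(L²−r²sin²θ) = +26.524 rad/s.
V_P = V_A + ω_rod × AP, with AP = 0.069 m along the rod.
Components: V_Px = −rω sinθ − a·ω_rod·sinφ = -5.6754 m/s;  V_Py = rω cosθ + a·ω_rod·cosφ = -3.1974 m/s.
|V_P| = √(V_Px² + V_Py²) = 6.5141 m/s.

6.51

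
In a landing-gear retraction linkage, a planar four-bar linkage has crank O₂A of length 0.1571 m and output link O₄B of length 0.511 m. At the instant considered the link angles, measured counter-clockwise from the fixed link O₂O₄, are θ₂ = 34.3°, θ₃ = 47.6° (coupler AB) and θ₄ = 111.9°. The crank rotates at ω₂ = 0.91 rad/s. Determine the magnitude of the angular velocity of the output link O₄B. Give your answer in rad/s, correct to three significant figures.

0.0714

ω₂ = 0.91 rad/s
Differentiating the loop-closure r₂e^{iθ₂}+r₃e^{iθ₃}=r₁+r₄e^{iθ₄} gives r₂ω₂e^{iθ₂}+r₃ω₃e^{iθ₃}=r₄ω₄e^{iθ₄}.
Eliminating the other unknown: ω₄ = r₂ω₂ sin(θ₂−θ₃) / [r₄ sin(θ₄−θ₃)].
Numerator sine = -0.23005; denominator sine = +0.90108.
Result = 0.1571·0.91·(-0.23005) / (0.511·(+0.90108)) = -0.071426 rad/s; magnitude 0.071426 rad/s.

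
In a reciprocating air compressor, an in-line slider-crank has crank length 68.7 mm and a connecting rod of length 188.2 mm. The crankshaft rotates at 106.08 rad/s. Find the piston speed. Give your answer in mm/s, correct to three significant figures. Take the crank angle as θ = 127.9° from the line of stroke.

4400

ω = 106.1 rad/s
For an in-line slider-crank, x = r cosθ + √(L² − r² sin²θ), so v = −rω sinθ·[1 + r cosθ/√(L² − r² sin²θ)].
With r = 0.0687 m, L = 0.1882 m, θ = 127.9°: √(L² − r² sin²θ) = 0.18022 m.
v = −0.0687·106.1·0.78908·[1 + 0.0687·-0.61429/0.18022] = -4.404 m/s.
|v| = 4.404 m/s = 4404 mm/s.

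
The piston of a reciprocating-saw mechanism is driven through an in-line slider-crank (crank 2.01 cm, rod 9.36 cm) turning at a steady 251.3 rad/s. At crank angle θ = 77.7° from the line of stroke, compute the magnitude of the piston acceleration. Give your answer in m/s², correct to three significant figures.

ω = 251.3 rad/s
x(θ) = r cosθ + √(L² − r² sin²θ); with ω constant, a = ω²·d²x/dθ².
d²x/dθ² = −r cosθ − r²(cos2θ)/√u − r⁴ sin²2θ/(4u^{3/2}),  u = L² − r² sin²θ = 0.00837528 m².
Substituting r = 0.0201 m, L = 0.0936 m, θ = 77.7°: d²x/dθ² = -0.00027721 m.
a = ω²·d²x/dθ² = (251.3)²·(-0.00027721) = -17.507 m/s²;  |a| = 17.507 m/s².

17.5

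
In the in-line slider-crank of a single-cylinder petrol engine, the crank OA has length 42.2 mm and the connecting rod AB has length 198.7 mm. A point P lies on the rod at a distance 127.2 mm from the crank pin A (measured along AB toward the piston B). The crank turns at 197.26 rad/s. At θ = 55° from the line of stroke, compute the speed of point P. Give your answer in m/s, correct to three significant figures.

7.56

ω = 197.3 rad/s.  Crank-pin speed |V_A| = rω = 8.3244 m/s, perpendicular to OA.
Rod angle: sinφ = −(r/L) sinθ ⇒ φ = -10.019°; ω_rod = −rω cosθ/√(L²−r²sin²θ) = -24.402 rad/s.
V_P = V_A + ω_rod × AP, with AP = 0.1272 m along the rod.
Components: V_Px = −rω sinθ − a·ω_rod·sinφ = -7.3589 m/s;  V_Py = rω cosθ + a·ω_rod·cosφ = +1.7181 m/s.
|V_P| = √(V_Px² + V_Py²) = 7.5568 m/s.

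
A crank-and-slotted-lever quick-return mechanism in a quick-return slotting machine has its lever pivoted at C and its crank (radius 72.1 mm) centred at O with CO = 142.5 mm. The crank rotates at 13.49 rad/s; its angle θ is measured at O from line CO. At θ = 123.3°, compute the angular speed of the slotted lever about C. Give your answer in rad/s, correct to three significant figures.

0.420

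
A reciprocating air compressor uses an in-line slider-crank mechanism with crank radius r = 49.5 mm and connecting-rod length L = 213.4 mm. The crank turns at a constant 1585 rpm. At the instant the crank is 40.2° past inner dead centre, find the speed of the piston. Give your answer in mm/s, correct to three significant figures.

ω = 2π·1585/60 = 166 rad/s
For an in-line slider-crank, x = r cosθ + √(L² − r² sin²θ), so v = −rω sinθ·[1 + r cosθ/√(L² − r² sin²θ)].
With r = 0.0495 m, L = 0.2134 m, θ = 40.2°: √(L² − r² sin²θ) = 0.21099 m.
v = −0.0495·166·0.64546·[1 + 0.0495·0.76380/0.21099] = -6.2534 m/s.
|v| = 6.2534 m/s = 6253.4 mm/s.

6250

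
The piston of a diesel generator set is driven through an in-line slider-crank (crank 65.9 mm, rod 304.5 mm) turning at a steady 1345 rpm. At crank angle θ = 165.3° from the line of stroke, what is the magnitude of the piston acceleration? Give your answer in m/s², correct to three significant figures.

1020

ω = 2π·1345/60 = 140.8 rad/s
x(θ) = r cosθ + √(L² − r² sin²θ); with ω constant, a = ω²·d²x/dθ².
d²x/dθ² = −r cosθ − r²(cos2θ)/√u − r⁴ sin²2θ/(4u^{3/2}),  u = L² − r² sin²θ = 0.0924406 m².
Substituting r = 0.0659 m, L = 0.3045 m, θ = 165.3°: d²x/dθ² = +0.051258 m.
a = ω²·d²x/dθ² = (140.8)²·(+0.051258) = +1016.9 m/s²;  |a| = 1016.9 m/s².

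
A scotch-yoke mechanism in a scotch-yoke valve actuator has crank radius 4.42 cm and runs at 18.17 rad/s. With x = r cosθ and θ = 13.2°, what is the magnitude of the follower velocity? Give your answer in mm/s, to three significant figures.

ω = 18.17 rad/s
x = r cosθ ⇒ ẋ = −rω sinθ.
|v| = rω|sinθ| = 0.0442·18.17·|sin 13.2°| = 0.18339 m/s = 183.39 mm/s.

183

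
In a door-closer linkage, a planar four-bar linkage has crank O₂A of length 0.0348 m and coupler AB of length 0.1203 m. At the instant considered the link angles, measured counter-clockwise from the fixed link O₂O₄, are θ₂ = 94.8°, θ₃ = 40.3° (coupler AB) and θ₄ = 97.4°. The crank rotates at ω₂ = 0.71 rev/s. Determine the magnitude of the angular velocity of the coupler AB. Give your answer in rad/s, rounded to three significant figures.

ω₂ = 4.461 rad/s (from 0.71 rev/s).
Differentiating the loop-closure r₂e^{iθ₂}+r₃e^{iθ₃}=r₁+r₄e^{iθ₄} gives r₂ω₂e^{iθ₂}+r₃ω₃e^{iθ₃}=r₄ω₄e^{iθ₄}.
Eliminating the other unknown: ω₃ = r₂ω₂ sin(θ₄−θ₂) / [r₃ sin(θ₃−θ₄)].
Numerator sine = +0.04536; denominator sine = -0.83962.
Result = 0.0348·4.461·(+0.04536) / (0.1203·(-0.83962)) = -0.069722 rad/s; magnitude 0.069722 rad/s.

0.0697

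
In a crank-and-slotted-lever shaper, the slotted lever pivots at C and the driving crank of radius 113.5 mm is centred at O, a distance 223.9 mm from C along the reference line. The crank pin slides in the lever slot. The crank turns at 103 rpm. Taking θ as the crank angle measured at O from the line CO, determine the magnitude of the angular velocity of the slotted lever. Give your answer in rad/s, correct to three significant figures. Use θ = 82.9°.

2.49

ω = 10.79 rad/s (from 103 rpm).
Crank pin A relative to C: A = (d + r cosθ, r sinθ); lever angle φ = atan2(r sinθ, d + r cosθ).
Differentiating tanφ: φ̇ = rω(d cosθ + r)/(d² + r² + 2dr cosθ).
d² + r² + 2dr cosθ = |CA|² = 0.0692955 m²;  d cosθ + r = +0.14117 m.
|ω_lever| = |0.1135·10.79·+0.14117| / 0.0692955 = 2.4941 rad/s.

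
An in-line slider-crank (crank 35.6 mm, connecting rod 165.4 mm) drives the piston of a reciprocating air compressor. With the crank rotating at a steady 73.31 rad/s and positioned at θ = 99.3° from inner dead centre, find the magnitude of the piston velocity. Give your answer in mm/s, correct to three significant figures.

2480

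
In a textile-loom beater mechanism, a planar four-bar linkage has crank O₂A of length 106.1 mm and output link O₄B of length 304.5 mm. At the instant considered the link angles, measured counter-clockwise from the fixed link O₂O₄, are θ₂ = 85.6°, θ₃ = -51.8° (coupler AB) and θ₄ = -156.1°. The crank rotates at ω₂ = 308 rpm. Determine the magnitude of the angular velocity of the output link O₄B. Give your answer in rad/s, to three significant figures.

7.85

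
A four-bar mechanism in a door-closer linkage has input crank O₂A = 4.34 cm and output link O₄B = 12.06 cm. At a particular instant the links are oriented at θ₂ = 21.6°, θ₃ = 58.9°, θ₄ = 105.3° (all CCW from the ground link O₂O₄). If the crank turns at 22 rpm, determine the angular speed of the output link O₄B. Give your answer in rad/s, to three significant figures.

0.694

ω₂ = 2.304 rad/s (from 22 rpm).
Differentiating the loop-closure r₂e^{iθ₂}+r₃e^{iθ₃}=r₁+r₄e^{iθ₄} gives r₂ω₂e^{iθ₂}+r₃ω₃e^{iθ₃}=r₄ω₄e^{iθ₄}.
Eliminating the other unknown: ω₄ = r₂ω₂ sin(θ₂−θ₃) / [r₄ sin(θ₄−θ₃)].
Numerator sine = -0.60599; denominator sine = +0.72417.
Result = 0.0434·2.304·(-0.60599) / (0.1206·(+0.72417)) = -0.69377 rad/s; magnitude 0.69377 rad/s.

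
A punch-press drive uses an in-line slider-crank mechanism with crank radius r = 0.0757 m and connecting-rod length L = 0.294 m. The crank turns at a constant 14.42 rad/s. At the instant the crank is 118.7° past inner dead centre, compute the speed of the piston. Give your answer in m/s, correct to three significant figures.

0.836

ω = 14.42 rad/s
For an in-line slider-crank, x = r cosθ + √(L² − r² sin²θ), so v = −rω sinθ·[1 + r cosθ/√(L² − r² sin²θ)].
With r = 0.0757 m, L = 0.294 m, θ = 118.7°: √(L² − r² sin²θ) = 0.2864 m.
v = −0.0757·14.42·0.87715·[1 + 0.0757·-0.48022/0.2864] = -0.83595 m/s.
|v| = 0.83595 m/s.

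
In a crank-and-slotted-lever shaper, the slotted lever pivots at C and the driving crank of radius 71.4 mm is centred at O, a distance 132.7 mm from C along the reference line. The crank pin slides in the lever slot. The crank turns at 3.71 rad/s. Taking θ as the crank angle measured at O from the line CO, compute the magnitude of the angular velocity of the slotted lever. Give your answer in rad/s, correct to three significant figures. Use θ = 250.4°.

ω = 3.71 rad/s
Crank pin A relative to C: A = (d + r cosθ, r sinθ); lever angle φ = atan2(r sinθ, d + r cosθ).
Differentiating tanφ: φ̇ = rω(d cosθ + r)/(d² + r² + 2dr cosθ).
d² + r² + 2dr cosθ = |CA|² = 0.0163506 m²;  d cosθ + r = +0.026886 m.
|ω_lever| = |0.0714·3.71·+0.026886| / 0.0163506 = 0.43557 rad/s.

0.436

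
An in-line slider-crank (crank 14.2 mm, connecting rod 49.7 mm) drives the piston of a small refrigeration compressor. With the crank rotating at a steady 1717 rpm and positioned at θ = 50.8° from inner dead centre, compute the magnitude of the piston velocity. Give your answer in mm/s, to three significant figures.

ω = 2π·1717/60 = 179.8 rad/s
For an in-line slider-crank, x = r cosθ + √(L² − r² sin²θ), so v = −rω sinθ·[1 + r cosθ/√(L² − r² sin²θ)].
With r = 0.0142 m, L = 0.0497 m, θ = 50.8°: √(L² − r² sin²θ) = 0.048466 m.
v = −0.0142·179.8·0.77494·[1 + 0.0142·0.63203/0.048466] = -2.345 m/s.
|v| = 2.345 m/s = 2345 mm/s.

2340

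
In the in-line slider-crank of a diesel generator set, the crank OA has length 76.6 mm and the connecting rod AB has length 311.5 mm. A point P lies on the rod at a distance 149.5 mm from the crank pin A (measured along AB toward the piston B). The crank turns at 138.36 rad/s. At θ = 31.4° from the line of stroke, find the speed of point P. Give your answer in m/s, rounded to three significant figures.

7.69

ω = 138.4 rad/s.  Crank-pin speed |V_A| = rω = 10.598 m/s, perpendicular to OA.
Rod angle: sinφ = −(r/L) sinθ ⇒ φ = -7.361°; ω_rod = −rω cosθ/√(L²−r²sin²θ) = -29.282 rad/s.
V_P = V_A + ω_rod × AP, with AP = 0.1495 m along the rod.
Components: V_Px = −rω sinθ − a·ω_rod·sinφ = -6.0827 m/s;  V_Py = rω cosθ + a·ω_rod·cosφ = +4.7046 m/s.
|V_P| = √(V_Px² + V_Py²) = 7.6898 m/s.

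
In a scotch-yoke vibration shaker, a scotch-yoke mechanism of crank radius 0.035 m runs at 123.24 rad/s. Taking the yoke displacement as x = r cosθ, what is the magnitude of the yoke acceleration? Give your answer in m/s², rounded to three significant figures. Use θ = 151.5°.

ω = 123.2 rad/s
x = r cosθ ⇒ ẍ = −rω² cosθ (ω constant).
|a| = rω²|cosθ| = 0.035·(123.2)²·|cos 151.5°| = 467.16 m/s².

467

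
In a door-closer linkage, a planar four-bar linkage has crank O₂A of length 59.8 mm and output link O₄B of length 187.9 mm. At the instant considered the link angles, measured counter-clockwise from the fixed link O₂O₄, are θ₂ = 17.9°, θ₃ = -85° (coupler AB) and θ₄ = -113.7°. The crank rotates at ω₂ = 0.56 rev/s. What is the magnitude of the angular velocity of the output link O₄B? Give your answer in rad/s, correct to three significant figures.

2.27

ω₂ = 3.519 rad/s (from 0.56 rev/s).
Differentiating the loop-closure r₂e^{iθ₂}+r₃e^{iθ₃}=r₁+r₄e^{iθ₄} gives r₂ω₂e^{iθ₂}+r₃ω₃e^{iθ₃}=r₄ω₄e^{iθ₄}.
Eliminating the other unknown: ω₄ = r₂ω₂ sin(θ₂−θ₃) / [r₄ sin(θ₄−θ₃)].
Numerator sine = +0.97476; denominator sine = -0.48022.
Result = 0.0598·3.519·(+0.97476) / (0.1879·(-0.48022)) = -2.273 rad/s; magnitude 2.273 rad/s.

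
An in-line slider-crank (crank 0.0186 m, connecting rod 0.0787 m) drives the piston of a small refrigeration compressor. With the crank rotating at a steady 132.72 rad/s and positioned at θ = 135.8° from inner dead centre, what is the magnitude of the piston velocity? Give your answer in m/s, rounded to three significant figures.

ω = 132.7 rad/s
For an in-line slider-crank, x = r cosθ + √(L² − r² sin²θ), so v = −rω sinθ·[1 + r cosθ/√(L² − r² sin²θ)].
With r = 0.0186 m, L = 0.0787 m, θ = 135.8°: √(L² − r² sin²θ) = 0.077624 m.
v = −0.0186·132.7·0.69717·[1 + 0.0186·-0.71691/0.077624] = -1.4254 m/s.
|v| = 1.4254 m/s.

1.43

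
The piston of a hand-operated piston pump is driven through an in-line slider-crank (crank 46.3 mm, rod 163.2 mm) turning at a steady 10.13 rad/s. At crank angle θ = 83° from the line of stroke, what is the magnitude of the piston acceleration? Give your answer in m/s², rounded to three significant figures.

ω = 10.13 rad/s
x(θ) = r cosθ + √(L² − r² sin²θ); with ω constant, a = ω²·d²x/dθ².
d²x/dθ² = −r cosθ − r²(cos2θ)/√u − r⁴ sin²2θ/(4u^{3/2}),  u = L² − r² sin²θ = 0.0245224 m².
Substituting r = 0.0463 m, L = 0.1632 m, θ = 83°: d²x/dθ² = +0.0076226 m.
a = ω²·d²x/dθ² = (10.13)²·(+0.0076226) = +0.78221 m/s²;  |a| = 0.78221 m/s².

0.782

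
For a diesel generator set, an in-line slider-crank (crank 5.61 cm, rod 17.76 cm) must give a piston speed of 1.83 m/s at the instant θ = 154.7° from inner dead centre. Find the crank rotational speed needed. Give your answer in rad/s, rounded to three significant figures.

For an in-line slider-crank, |v_piston| = rω|sinθ|·[1 + r cosθ/√(L² − r² sin²θ)].
With r = 0.0561 m, L = 0.1776 m, θ = 154.7°: the bracketed kinematic factor |dx/dθ| = 0.017065 m.
ω = v/|dx/dθ| = 1.83/0.017065 = 107.24 rad/s.

107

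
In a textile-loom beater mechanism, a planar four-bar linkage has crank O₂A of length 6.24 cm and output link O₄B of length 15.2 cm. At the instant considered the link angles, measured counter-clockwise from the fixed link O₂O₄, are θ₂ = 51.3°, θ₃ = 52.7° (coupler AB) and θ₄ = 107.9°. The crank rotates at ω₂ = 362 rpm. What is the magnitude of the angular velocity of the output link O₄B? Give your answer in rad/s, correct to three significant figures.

ω₂ = 37.91 rad/s (from 362 rpm).
Differentiating the loop-closure r₂e^{iθ₂}+r₃e^{iθ₃}=r₁+r₄e^{iθ₄} gives r₂ω₂e^{iθ₂}+r₃ω₃e^{iθ₃}=r₄ω₄e^{iθ₄}.
Eliminating the other unknown: ω₄ = r₂ω₂ sin(θ₂−θ₃) / [r₄ sin(θ₄−θ₃)].
Numerator sine = -0.02443; denominator sine = +0.82115.
Result = 0.0624·37.91·(-0.02443) / (0.152·(+0.82115)) = -0.46304 rad/s; magnitude 0.46304 rad/s.

0.463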